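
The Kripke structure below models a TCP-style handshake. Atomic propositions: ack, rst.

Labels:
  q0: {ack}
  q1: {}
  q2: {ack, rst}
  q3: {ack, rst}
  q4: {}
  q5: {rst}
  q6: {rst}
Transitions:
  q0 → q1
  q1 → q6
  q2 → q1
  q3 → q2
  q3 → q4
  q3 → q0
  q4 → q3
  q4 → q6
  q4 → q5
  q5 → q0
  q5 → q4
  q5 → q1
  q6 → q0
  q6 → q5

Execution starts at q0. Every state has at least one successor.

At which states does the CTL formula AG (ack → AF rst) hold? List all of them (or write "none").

States satisfying ack → AF rst: {q0, q1, q2, q3, q4, q5, q6}.
States satisfying AG (ack → AF rst): {q0, q1, q2, q3, q4, q5, q6}.

{q0, q1, q2, q3, q4, q5, q6}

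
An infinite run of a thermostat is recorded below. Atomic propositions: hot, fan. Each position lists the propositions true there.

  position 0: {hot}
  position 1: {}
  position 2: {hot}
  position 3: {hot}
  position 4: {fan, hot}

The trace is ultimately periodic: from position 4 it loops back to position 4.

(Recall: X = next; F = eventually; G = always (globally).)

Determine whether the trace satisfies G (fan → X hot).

fan → X hot holds at every position 0..4, and those are all positions ever visited, so G (fan → X hot) holds.
Positions where fan holds: 4.
Check X hot at each: 4→ok.

Holds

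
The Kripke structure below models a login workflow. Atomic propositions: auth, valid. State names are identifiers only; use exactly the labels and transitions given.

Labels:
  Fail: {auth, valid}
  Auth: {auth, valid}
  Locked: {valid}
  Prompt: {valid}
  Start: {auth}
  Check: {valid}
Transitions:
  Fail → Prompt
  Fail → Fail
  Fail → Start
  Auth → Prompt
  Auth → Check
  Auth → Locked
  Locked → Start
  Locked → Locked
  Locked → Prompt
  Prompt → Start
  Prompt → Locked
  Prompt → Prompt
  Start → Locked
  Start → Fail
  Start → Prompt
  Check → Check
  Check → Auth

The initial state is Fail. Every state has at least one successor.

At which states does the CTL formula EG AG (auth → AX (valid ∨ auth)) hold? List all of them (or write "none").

{Fail, Auth, Locked, Prompt, Start, Check}

States satisfying AG (auth → AX (valid ∨ auth)): {Fail, Auth, Locked, Prompt, Start, Check}.
States satisfying EG AG (auth → AX (valid ∨ auth)): {Fail, Auth, Locked, Prompt, Start, Check}.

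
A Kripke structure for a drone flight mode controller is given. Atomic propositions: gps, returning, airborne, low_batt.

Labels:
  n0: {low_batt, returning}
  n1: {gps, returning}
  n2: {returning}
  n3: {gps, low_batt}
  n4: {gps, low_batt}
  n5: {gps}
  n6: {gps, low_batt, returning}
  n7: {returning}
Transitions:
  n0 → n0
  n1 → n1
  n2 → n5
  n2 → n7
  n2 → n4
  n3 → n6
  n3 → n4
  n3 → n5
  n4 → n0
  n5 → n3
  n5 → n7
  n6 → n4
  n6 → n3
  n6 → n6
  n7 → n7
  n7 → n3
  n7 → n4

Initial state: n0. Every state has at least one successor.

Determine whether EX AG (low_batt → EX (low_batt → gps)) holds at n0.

Does not hold

States satisfying AG (low_batt → EX (low_batt → gps)): {n1}.
States satisfying EX AG (low_batt → EX (low_batt → gps)): {n1}.
No suitable path/successor from n0 witnesses the formula.
n0 ∉ Sat(EX AG (low_batt → EX (low_batt → gps))).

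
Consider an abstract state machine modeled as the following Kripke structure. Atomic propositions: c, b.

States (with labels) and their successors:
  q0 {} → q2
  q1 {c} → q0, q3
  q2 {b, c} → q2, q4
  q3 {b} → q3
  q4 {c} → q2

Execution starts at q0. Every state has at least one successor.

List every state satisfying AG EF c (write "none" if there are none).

States satisfying EF c: {q0, q1, q2, q4}.
States satisfying AG EF c: {q0, q2, q4}.

{q0, q2, q4}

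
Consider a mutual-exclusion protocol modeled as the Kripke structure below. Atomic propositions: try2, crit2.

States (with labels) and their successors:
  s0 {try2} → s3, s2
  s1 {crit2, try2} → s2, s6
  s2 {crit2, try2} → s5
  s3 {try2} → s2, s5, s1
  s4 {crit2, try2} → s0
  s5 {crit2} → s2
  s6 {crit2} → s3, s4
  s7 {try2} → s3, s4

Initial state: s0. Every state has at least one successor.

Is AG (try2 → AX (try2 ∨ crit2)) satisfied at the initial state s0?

States satisfying try2 → AX (try2 ∨ crit2): {s0, s1, s2, s3, s4, s5, s6, s7}.
States satisfying AG (try2 → AX (try2 ∨ crit2)): {s0, s1, s2, s3, s4, s5, s6, s7}.
Every state reachable from s0 satisfies try2 → AX (try2 ∨ crit2).
s0 ∈ Sat(AG (try2 → AX (try2 ∨ crit2))).

Satisfied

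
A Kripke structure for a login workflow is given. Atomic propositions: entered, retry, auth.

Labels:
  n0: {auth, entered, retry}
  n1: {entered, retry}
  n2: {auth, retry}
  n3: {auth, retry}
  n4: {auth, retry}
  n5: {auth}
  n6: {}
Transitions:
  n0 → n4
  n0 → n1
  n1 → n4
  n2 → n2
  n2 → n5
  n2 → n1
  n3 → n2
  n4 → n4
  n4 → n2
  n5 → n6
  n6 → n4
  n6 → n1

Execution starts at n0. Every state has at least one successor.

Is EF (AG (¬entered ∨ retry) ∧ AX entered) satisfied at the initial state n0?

States satisfying AG (¬entered ∨ retry) ∧ AX entered: ∅.
States satisfying EF (AG (¬entered ∨ retry) ∧ AX entered): ∅.
No suitable path/successor from n0 witnesses the formula.
n0 ∉ Sat(EF (AG (¬entered ∨ retry) ∧ AX entered)).

Violated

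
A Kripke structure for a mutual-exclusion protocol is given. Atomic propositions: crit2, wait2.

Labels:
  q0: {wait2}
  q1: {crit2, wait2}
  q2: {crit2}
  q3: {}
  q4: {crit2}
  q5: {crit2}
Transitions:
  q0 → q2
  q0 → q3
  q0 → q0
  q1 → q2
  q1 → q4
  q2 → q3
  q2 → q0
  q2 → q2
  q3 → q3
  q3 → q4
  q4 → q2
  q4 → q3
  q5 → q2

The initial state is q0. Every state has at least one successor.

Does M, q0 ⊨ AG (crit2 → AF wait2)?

States satisfying crit2 → AF wait2: {q0, q1, q3}.
States satisfying AG (crit2 → AF wait2): ∅.
q2 is reachable from q0 and violates crit2 → AF wait2, so AG fails at q0.
q0 ∉ Sat(AG (crit2 → AF wait2)).

Violated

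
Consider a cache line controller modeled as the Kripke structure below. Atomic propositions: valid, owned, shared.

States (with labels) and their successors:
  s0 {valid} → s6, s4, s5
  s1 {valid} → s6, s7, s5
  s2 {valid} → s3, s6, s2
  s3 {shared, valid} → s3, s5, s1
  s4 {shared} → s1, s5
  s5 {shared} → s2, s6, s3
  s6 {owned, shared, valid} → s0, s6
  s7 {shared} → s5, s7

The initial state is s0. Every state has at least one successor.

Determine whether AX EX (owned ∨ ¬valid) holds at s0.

Satisfied

States satisfying EX (owned ∨ ¬valid): {s0, s1, s2, s3, s4, s5, s6, s7}.
States satisfying AX EX (owned ∨ ¬valid): {s0, s1, s2, s3, s4, s5, s6, s7}.
s0 ∈ Sat(AX EX (owned ∨ ¬valid)).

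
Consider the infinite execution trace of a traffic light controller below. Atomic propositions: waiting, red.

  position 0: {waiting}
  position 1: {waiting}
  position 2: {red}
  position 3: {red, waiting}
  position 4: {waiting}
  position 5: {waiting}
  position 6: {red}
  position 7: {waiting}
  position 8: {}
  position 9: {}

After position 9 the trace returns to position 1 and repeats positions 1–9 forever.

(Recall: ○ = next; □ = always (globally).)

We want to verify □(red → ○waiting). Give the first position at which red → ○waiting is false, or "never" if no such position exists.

red → ○waiting holds at every position 0..9, and those are all the positions the trace ever visits, so the invariant □(red → ○waiting) is never violated.

never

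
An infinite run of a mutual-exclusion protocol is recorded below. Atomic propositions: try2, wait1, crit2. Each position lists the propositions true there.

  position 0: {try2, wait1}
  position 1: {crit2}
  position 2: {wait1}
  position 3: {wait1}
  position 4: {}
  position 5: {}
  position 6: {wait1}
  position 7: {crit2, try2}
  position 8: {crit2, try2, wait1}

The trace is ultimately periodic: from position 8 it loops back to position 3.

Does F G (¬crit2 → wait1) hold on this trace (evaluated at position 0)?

G (¬crit2 → wait1) is false at every position 0..8, so it never becomes true and F G (¬crit2 → wait1) fails.

Violated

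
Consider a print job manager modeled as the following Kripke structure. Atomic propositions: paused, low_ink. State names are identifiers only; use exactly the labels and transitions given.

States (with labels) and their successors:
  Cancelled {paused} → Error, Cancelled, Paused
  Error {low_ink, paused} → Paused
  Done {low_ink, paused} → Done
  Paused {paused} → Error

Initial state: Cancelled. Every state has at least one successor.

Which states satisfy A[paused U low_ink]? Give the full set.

States satisfying paused: {Cancelled, Error, Done, Paused}.
States satisfying low_ink: {Error, Done}.
States satisfying A[paused U low_ink]: {Error, Done, Paused}.

{Error, Done, Paused}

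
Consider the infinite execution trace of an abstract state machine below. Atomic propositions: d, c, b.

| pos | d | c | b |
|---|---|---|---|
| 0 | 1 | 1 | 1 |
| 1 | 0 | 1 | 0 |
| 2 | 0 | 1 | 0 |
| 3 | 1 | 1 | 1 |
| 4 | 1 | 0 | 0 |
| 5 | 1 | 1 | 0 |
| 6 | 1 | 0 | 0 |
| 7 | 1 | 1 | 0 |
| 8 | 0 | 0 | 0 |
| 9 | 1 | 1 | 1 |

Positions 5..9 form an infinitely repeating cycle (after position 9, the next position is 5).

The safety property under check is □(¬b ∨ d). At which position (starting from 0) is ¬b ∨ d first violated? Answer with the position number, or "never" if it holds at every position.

¬b ∨ d holds at every position 0..9, and those are all the positions the trace ever visits, so the invariant □(¬b ∨ d) is never violated.

never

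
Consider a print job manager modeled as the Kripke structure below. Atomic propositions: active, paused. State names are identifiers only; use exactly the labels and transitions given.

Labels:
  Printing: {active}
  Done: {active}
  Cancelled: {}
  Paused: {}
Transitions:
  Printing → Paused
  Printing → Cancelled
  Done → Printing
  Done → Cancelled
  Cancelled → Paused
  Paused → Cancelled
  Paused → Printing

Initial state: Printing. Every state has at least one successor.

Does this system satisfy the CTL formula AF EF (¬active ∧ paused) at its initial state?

Does not hold

States satisfying EF (¬active ∧ paused): ∅.
States satisfying AF EF (¬active ∧ paused): ∅.
There is a path from Printing along which EF (¬active ∧ paused) never holds.
Printing ∉ Sat(AF EF (¬active ∧ paused)).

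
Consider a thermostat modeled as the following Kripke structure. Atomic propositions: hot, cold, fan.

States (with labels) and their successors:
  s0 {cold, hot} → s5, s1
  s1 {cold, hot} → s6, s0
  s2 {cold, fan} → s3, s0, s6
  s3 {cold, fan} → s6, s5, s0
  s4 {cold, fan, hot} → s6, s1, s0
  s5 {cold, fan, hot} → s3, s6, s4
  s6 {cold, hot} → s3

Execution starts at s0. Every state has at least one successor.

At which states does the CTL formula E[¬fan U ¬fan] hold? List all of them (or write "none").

{s0, s1, s6}

States satisfying ¬fan: {s0, s1, s6}.
States satisfying E[¬fan U ¬fan]: {s0, s1, s6}.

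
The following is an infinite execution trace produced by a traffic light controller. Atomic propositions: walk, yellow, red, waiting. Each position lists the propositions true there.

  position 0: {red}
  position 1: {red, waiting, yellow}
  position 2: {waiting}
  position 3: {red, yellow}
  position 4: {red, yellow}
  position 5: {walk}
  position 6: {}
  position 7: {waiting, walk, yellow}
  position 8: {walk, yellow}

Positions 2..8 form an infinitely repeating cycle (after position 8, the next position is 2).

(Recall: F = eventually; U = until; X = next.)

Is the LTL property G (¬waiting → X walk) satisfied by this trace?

No

¬waiting → X walk must hold at every position from 0 onward. It fails at position 0, so G (¬waiting → X walk) is false.
Positions where ¬waiting holds: 0, 3, 4, 5, 6, 8.
Check X walk at each: 0→fails, 3→fails, 4→ok, 5→fails, 6→ok, 8→fails.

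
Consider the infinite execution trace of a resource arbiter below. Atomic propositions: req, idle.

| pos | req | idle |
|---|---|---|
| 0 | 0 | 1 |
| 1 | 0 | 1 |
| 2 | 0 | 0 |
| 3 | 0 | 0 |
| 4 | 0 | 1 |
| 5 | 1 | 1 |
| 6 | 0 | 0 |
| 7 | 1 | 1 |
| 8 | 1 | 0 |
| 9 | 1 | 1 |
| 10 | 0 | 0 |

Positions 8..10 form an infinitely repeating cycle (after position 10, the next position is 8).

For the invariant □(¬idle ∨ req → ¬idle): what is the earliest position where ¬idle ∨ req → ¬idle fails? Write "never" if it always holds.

Check ¬idle ∨ req → ¬idle at each position in order: 0 ✓, 1 ✓, 2 ✓, 3 ✓, 4 ✓.
At position 5 the labels are {idle, req}, so ¬idle ∨ req → ¬idle is false there. This is the first violation.

5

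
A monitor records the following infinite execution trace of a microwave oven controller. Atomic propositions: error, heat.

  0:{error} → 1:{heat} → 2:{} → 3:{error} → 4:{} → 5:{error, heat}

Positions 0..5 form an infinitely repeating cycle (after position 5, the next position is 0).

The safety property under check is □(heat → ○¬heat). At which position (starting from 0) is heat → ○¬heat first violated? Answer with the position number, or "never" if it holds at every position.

never

heat → ○¬heat holds at every position 0..5, and those are all the positions the trace ever visits, so the invariant □(heat → ○¬heat) is never violated.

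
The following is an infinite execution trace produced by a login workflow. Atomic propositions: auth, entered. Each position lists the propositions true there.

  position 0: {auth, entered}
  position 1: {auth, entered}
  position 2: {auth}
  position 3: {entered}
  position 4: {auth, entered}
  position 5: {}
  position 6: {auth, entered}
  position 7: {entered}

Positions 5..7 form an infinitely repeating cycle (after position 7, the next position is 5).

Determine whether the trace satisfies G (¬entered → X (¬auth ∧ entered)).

No

¬entered → X (¬auth ∧ entered) must hold at every position from 0 onward. It fails at position 5, so G (¬entered → X (¬auth ∧ entered)) is false.
Positions where ¬entered holds: 2, 5.
Check X (¬auth ∧ entered) at each: 2→ok, 5→fails.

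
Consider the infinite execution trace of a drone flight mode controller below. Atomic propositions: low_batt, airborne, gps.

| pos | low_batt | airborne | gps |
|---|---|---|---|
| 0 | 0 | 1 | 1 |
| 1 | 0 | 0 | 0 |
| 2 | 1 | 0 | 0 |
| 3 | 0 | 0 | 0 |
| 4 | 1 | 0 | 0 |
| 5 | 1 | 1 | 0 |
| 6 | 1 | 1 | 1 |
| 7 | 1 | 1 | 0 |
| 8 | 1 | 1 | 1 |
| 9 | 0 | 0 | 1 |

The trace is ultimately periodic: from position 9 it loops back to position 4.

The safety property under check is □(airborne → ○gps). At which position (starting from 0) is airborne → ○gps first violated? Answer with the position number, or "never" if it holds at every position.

At position 0 the labels are {airborne, gps} and the next position 1 has {}, so airborne → ○gps is false there. This is the first violation.

0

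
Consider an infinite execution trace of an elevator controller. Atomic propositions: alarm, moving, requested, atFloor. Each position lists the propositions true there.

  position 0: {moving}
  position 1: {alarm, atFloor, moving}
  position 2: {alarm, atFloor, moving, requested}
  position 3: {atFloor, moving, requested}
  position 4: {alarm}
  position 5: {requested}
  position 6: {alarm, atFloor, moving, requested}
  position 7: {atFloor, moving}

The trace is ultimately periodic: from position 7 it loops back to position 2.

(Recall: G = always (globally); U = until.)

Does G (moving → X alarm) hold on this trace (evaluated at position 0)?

No

moving → X alarm must hold at every position from 0 onward. It fails at position 2, so G (moving → X alarm) is false.
Positions where moving holds: 0, 1, 2, 3, 6, 7.
Check X alarm at each: 0→ok, 1→ok, 2→fails, 3→ok, 6→fails, 7→ok.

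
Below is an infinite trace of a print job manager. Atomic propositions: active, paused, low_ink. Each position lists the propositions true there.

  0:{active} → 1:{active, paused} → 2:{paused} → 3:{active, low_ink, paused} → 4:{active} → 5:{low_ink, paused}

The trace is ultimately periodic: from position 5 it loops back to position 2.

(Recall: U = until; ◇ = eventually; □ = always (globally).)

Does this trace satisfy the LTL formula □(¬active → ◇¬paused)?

¬active → ◇¬paused holds at every position 0..5, and those are all positions ever visited, so □(¬active → ◇¬paused) holds.
Positions where ¬active holds: 2, 5.
Check ◇¬paused at each: 2→ok, 5→ok.

Holds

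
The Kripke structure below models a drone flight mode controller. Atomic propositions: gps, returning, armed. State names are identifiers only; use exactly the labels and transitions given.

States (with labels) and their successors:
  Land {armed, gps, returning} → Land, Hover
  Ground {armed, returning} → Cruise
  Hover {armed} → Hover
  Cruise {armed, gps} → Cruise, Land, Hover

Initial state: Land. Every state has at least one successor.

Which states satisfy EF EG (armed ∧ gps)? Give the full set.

States satisfying EG (armed ∧ gps): {Land, Cruise}.
States satisfying EF EG (armed ∧ gps): {Land, Ground, Cruise}.

{Land, Ground, Cruise}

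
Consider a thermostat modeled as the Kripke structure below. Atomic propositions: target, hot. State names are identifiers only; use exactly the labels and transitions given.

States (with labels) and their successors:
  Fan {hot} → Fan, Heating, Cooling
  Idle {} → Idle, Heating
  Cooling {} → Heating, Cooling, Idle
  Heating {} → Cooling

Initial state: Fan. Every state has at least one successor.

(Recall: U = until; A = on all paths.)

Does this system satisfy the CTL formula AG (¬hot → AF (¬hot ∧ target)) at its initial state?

States satisfying ¬hot → AF (¬hot ∧ target): {Fan}.
States satisfying AG (¬hot → AF (¬hot ∧ target)): ∅.
Cooling is reachable from Fan and violates ¬hot → AF (¬hot ∧ target), so AG fails at Fan.
Fan ∉ Sat(AG (¬hot → AF (¬hot ∧ target))).

Does not hold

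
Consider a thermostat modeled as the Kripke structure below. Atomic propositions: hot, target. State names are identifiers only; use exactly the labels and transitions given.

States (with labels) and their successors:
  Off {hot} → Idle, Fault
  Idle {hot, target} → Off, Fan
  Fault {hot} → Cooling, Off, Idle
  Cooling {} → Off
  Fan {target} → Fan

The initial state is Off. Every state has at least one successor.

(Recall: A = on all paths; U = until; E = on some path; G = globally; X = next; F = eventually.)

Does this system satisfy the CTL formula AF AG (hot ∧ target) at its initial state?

No

States satisfying AG (hot ∧ target): ∅.
States satisfying AF AG (hot ∧ target): ∅.
There is a path from Off along which AG (hot ∧ target) never holds.
Off ∉ Sat(AF AG (hot ∧ target)).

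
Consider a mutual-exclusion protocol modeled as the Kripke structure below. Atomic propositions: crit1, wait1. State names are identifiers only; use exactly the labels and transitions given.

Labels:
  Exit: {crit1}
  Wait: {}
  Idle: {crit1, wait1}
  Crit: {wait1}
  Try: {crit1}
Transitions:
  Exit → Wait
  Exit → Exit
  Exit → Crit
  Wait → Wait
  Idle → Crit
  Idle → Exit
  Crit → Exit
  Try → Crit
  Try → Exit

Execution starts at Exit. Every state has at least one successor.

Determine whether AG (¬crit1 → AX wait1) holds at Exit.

No

States satisfying ¬crit1 → AX wait1: {Exit, Idle, Try}.
States satisfying AG (¬crit1 → AX wait1): ∅.
Crit is reachable from Exit and violates ¬crit1 → AX wait1, so AG fails at Exit.
Exit ∉ Sat(AG (¬crit1 → AX wait1)).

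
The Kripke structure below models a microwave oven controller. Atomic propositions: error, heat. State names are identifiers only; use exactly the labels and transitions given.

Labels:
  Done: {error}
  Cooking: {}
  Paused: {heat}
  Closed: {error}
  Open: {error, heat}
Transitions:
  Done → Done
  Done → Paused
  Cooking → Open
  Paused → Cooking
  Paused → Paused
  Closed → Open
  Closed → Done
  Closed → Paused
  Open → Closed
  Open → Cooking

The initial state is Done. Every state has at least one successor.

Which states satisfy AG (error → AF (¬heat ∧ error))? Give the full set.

States satisfying error → AF (¬heat ∧ error): {Done, Cooking, Paused, Closed}.
States satisfying AG (error → AF (¬heat ∧ error)): ∅.

none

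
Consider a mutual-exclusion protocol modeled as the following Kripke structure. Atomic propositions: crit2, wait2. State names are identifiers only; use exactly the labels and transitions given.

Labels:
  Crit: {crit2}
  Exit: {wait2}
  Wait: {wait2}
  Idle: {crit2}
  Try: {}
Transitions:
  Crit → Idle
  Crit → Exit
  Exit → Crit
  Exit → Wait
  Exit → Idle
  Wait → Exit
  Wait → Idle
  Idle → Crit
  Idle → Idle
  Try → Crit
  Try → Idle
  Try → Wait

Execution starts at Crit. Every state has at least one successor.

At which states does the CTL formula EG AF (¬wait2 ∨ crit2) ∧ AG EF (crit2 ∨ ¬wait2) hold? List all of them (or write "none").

{Crit, Idle, Try}

States satisfying AF (¬wait2 ∨ crit2): {Crit, Idle, Try}.
States satisfying EG AF (¬wait2 ∨ crit2): {Crit, Idle, Try}.
States satisfying EF (crit2 ∨ ¬wait2): {Crit, Exit, Wait, Idle, Try}.
States satisfying AG EF (crit2 ∨ ¬wait2): {Crit, Exit, Wait, Idle, Try}.
States satisfying EG AF (¬wait2 ∨ crit2) ∧ AG EF (crit2 ∨ ¬wait2): {Crit, Idle, Try}.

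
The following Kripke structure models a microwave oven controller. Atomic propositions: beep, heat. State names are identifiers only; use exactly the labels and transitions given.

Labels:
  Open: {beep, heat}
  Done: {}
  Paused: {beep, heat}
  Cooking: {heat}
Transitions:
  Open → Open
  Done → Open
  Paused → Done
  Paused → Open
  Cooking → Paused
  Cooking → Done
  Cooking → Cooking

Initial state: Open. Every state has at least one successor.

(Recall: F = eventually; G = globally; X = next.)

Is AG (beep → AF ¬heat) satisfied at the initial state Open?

Does not hold

States satisfying beep → AF ¬heat: {Done, Cooking}.
States satisfying AG (beep → AF ¬heat): ∅.
Open is reachable from Open and violates beep → AF ¬heat, so AG fails at Open.
Open ∉ Sat(AG (beep → AF ¬heat)).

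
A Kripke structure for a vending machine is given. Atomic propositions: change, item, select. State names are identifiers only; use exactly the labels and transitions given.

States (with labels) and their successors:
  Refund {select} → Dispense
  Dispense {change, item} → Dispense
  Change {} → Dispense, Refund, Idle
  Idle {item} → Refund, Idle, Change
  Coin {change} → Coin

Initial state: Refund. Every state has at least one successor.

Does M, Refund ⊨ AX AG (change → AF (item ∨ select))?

States satisfying AG (change → AF (item ∨ select)): {Refund, Dispense, Change, Idle}.
States satisfying AX AG (change → AF (item ∨ select)): {Refund, Dispense, Change, Idle}.
Refund ∈ Sat(AX AG (change → AF (item ∨ select))).

Yes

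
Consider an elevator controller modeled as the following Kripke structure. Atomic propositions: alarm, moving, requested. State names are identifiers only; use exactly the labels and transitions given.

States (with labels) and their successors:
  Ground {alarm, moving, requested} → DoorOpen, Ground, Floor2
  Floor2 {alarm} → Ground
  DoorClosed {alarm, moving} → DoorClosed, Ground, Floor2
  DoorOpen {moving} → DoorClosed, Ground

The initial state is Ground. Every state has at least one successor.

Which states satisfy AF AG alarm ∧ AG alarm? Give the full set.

States satisfying AG alarm: ∅.
States satisfying AF AG alarm: ∅.
States satisfying alarm: {Ground, Floor2, DoorClosed}.
States satisfying AF AG alarm ∧ AG alarm: ∅.

none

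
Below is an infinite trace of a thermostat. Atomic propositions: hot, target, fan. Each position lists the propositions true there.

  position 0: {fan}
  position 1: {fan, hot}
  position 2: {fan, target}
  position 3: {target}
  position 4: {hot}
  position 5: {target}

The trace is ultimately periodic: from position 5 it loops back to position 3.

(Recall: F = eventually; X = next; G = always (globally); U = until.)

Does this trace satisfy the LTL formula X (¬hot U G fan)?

Violated

The position after 0 is 1; ¬hot U G fan is false there.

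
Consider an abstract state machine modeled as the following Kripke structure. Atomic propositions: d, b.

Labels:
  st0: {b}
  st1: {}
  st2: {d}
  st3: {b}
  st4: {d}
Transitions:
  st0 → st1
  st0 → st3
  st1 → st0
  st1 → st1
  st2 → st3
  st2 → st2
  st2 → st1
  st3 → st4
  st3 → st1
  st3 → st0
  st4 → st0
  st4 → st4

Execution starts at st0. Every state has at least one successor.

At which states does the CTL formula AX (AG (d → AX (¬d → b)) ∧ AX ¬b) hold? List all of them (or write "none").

States satisfying AG (d → AX (¬d → b)) ∧ AX ¬b: ∅.
States satisfying AX (AG (d → AX (¬d → b)) ∧ AX ¬b): ∅.

none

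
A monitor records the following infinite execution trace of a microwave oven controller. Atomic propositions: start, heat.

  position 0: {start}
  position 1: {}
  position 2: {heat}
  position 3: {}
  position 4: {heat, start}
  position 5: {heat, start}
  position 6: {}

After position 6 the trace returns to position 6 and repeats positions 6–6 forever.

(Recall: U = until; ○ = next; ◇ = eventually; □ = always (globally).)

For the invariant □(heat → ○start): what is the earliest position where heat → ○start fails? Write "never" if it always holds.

Check heat → ○start at each position in order: 0 ✓, 1 ✓.
At position 2 the labels are {heat} and the next position 3 has {}, so heat → ○start is false there. This is the first violation.

2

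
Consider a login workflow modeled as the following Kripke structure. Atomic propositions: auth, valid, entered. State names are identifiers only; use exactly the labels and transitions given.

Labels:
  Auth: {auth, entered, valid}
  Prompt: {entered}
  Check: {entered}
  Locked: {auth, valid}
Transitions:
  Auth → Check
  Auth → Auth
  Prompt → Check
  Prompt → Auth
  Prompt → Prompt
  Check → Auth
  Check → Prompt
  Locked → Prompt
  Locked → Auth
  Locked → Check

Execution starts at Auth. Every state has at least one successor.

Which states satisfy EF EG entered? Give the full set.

States satisfying EG entered: {Auth, Prompt, Check}.
States satisfying EF EG entered: {Auth, Prompt, Check, Locked}.

{Auth, Prompt, Check, Locked}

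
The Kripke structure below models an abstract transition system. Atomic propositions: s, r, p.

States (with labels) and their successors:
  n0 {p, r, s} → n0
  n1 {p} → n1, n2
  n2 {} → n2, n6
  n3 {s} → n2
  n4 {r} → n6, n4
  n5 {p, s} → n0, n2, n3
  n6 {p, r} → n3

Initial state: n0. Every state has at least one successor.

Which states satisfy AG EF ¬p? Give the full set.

{n1, n2, n3, n4, n6}

States satisfying EF ¬p: {n1, n2, n3, n4, n5, n6}.
States satisfying AG EF ¬p: {n1, n2, n3, n4, n6}.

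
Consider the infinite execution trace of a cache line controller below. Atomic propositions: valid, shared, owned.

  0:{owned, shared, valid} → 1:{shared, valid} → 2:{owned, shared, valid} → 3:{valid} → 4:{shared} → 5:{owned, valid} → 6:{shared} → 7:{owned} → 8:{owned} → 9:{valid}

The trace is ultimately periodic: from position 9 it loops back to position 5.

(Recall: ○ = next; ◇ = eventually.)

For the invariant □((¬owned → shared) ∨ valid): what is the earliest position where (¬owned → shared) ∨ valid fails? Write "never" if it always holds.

(¬owned → shared) ∨ valid holds at every position 0..9, and those are all the positions the trace ever visits, so the invariant □((¬owned → shared) ∨ valid) is never violated.

never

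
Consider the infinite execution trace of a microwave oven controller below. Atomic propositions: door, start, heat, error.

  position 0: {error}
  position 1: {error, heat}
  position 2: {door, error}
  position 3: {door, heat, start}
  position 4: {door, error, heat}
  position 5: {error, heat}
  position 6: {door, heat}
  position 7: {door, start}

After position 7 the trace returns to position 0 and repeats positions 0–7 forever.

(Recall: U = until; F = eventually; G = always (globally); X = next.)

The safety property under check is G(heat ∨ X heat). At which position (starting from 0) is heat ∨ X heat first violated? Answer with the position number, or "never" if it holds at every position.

Check heat ∨ X heat at each position in order: 0 ✓, 1 ✓, 2 ✓, 3 ✓, 4 ✓, 5 ✓, 6 ✓.
At position 7 the labels are {door, start} and the next position 0 has {error}, so heat ∨ X heat is false there. This is the first violation.

7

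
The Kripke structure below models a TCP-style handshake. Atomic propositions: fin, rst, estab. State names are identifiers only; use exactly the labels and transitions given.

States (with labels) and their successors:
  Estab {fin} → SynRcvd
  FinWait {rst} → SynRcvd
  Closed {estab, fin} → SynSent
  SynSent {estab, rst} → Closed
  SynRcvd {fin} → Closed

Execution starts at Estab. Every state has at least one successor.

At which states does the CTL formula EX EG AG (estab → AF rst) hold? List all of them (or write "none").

States satisfying EG AG (estab → AF rst): {Estab, FinWait, Closed, SynSent, SynRcvd}.
States satisfying EX EG AG (estab → AF rst): {Estab, FinWait, Closed, SynSent, SynRcvd}.

{Estab, FinWait, Closed, SynSent, SynRcvd}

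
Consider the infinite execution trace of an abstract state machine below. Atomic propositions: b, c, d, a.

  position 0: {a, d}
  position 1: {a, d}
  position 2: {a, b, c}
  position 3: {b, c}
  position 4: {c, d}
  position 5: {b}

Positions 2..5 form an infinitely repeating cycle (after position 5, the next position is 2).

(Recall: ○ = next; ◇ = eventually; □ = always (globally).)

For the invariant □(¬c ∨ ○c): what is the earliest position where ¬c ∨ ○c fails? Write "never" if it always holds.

Check ¬c ∨ ○c at each position in order: 0 ✓, 1 ✓, 2 ✓, 3 ✓.
At position 4 the labels are {c, d} and the next position 5 has {b}, so ¬c ∨ ○c is false there. This is the first violation.

4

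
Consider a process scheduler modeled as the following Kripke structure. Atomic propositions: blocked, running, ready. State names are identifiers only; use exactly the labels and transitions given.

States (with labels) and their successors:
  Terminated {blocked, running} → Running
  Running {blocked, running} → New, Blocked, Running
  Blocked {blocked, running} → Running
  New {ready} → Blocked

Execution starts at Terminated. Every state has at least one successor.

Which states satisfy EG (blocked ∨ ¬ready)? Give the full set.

{Terminated, Running, Blocked}

States satisfying blocked ∨ ¬ready: {Terminated, Running, Blocked}.
States satisfying EG (blocked ∨ ¬ready): {Terminated, Running, Blocked}.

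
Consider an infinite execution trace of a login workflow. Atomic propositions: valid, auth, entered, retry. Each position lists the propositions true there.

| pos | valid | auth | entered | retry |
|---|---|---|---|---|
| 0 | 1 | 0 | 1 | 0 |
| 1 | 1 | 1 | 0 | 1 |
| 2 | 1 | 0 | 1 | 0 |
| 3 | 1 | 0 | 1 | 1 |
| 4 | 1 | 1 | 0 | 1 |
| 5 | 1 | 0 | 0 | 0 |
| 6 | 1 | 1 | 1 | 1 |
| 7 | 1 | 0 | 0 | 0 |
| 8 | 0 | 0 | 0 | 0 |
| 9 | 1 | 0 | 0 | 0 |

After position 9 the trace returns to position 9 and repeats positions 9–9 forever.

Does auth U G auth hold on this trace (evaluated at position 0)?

No

Walking from position 0: at position 0, G auth has not yet held and auth fails, so auth U G auth is false.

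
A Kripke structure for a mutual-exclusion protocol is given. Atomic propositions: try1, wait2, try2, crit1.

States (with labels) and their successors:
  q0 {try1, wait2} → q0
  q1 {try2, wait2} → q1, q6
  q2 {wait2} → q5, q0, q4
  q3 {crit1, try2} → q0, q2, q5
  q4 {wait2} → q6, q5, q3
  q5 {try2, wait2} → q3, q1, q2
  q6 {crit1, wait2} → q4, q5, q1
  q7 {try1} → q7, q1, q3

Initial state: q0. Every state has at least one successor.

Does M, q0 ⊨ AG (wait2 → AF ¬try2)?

Yes

States satisfying wait2 → AF ¬try2: {q0, q2, q3, q4, q6, q7}.
States satisfying AG (wait2 → AF ¬try2): {q0}.
Every state reachable from q0 satisfies wait2 → AF ¬try2.
q0 ∈ Sat(AG (wait2 → AF ¬try2)).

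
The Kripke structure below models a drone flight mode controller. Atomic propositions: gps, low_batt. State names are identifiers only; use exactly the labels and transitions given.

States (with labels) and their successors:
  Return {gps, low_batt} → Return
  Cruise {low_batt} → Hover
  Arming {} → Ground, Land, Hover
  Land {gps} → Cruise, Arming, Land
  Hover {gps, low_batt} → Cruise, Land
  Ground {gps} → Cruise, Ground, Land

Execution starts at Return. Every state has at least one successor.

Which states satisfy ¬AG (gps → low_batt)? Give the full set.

States satisfying gps → low_batt: {Return, Cruise, Arming, Hover}.
States satisfying AG (gps → low_batt): {Return}.
States satisfying ¬AG (gps → low_batt): {Cruise, Arming, Land, Hover, Ground}.

{Cruise, Arming, Land, Hover, Ground}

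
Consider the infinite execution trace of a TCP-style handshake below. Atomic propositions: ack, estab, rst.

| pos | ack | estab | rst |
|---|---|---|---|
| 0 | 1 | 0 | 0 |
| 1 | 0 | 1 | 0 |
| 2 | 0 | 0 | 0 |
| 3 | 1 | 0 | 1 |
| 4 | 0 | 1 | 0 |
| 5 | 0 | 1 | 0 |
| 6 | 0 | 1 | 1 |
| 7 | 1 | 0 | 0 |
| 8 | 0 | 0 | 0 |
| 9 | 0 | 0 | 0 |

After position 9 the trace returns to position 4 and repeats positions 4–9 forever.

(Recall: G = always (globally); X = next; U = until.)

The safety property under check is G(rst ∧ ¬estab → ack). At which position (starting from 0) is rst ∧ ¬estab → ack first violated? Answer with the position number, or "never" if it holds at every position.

rst ∧ ¬estab → ack holds at every position 0..9, and those are all the positions the trace ever visits, so the invariant G(rst ∧ ¬estab → ack) is never violated.

never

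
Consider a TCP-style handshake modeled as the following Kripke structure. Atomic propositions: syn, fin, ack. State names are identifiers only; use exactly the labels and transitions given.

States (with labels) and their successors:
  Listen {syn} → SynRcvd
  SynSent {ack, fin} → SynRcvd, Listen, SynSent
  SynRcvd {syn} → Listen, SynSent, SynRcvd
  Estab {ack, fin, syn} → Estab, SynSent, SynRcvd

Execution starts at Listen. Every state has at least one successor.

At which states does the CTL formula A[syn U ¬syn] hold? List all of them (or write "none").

{SynSent}

States satisfying syn: {Listen, SynRcvd, Estab}.
States satisfying ¬syn: {SynSent}.
States satisfying A[syn U ¬syn]: {SynSent}.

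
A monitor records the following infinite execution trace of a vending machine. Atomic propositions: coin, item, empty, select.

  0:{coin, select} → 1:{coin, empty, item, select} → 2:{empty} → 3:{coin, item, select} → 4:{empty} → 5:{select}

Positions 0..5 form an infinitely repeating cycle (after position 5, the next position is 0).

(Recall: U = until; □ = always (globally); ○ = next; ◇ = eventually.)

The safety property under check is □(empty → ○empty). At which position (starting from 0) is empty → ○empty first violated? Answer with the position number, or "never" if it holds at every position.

Check empty → ○empty at each position in order: 0 ✓, 1 ✓.
At position 2 the labels are {empty} and the next position 3 has {coin, item, select}, so empty → ○empty is false there. This is the first violation.

2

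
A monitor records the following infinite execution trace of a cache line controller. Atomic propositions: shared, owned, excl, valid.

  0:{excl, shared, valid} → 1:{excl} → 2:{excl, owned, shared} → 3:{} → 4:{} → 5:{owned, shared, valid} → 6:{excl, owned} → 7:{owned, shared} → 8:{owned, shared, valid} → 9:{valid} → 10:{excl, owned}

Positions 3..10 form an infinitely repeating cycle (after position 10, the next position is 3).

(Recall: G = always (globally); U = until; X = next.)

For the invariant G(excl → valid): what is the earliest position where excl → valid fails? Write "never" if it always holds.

Check excl → valid at each position in order: 0 ✓.
At position 1 the labels are {excl}, so excl → valid is false there. This is the first violation.

1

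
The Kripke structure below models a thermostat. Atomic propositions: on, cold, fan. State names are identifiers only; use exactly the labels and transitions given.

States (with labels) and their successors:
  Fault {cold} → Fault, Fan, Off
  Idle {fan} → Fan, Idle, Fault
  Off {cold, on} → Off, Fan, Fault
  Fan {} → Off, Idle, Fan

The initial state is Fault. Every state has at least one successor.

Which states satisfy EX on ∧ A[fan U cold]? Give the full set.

{Fault, Off}

States satisfying on: {Off}.
States satisfying EX on: {Fault, Off, Fan}.
States satisfying fan: {Idle}.
States satisfying cold: {Fault, Off}.
States satisfying A[fan U cold]: {Fault, Off}.
States satisfying EX on ∧ A[fan U cold]: {Fault, Off}.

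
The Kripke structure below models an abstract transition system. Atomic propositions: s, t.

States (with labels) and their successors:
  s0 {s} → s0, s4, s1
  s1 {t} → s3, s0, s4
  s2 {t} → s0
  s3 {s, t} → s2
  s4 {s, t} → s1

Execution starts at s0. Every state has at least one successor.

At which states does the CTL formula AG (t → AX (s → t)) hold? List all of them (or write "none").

States satisfying t → AX (s → t): {s0, s3, s4}.
States satisfying AG (t → AX (s → t)): ∅.

none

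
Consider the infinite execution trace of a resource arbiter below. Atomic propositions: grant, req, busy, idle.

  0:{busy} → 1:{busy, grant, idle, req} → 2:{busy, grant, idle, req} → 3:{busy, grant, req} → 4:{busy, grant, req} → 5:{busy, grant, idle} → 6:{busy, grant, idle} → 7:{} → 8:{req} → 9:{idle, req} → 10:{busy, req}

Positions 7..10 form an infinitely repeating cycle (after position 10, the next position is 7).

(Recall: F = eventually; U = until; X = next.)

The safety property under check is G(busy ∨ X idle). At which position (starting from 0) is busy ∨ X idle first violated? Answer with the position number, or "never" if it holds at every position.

Check busy ∨ X idle at each position in order: 0 ✓, 1 ✓, 2 ✓, 3 ✓, 4 ✓, 5 ✓, 6 ✓.
At position 7 the labels are {} and the next position 8 has {req}, so busy ∨ X idle is false there. This is the first violation.

7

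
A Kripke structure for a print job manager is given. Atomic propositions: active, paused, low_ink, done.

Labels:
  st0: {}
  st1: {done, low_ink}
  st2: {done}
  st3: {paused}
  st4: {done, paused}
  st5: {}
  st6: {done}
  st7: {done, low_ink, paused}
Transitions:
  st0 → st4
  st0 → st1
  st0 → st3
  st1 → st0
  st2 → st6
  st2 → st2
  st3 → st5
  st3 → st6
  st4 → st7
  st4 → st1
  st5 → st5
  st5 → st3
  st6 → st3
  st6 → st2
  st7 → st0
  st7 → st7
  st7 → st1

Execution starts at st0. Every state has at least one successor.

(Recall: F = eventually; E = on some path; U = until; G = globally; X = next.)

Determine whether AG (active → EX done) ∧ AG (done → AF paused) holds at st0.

Violated

States satisfying active → EX done: {st0, st1, st2, st3, st4, st5, st6, st7}.
States satisfying AG (active → EX done): {st0, st1, st2, st3, st4, st5, st6, st7}.
States satisfying done → AF paused: {st0, st3, st4, st5, st7}.
States satisfying AG (done → AF paused): ∅.
States satisfying AG (active → EX done) ∧ AG (done → AF paused): ∅.
st0 ∉ Sat(AG (active → EX done) ∧ AG (done → AF paused)).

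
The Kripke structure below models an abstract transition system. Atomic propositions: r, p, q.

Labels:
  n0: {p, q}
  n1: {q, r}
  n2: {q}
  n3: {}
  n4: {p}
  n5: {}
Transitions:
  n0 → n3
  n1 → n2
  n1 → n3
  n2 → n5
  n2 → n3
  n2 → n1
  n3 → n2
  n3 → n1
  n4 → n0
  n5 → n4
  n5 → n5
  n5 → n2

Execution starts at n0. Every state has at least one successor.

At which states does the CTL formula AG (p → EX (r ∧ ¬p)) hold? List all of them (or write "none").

none

States satisfying p → EX (r ∧ ¬p): {n1, n2, n3, n5}.
States satisfying AG (p → EX (r ∧ ¬p)): ∅.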